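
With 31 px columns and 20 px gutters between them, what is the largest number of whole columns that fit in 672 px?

13 columns

Each extra column adds 31 + 20 = 51 px.
(672 + 20) / 51 = 13.57, so 13 columns fit.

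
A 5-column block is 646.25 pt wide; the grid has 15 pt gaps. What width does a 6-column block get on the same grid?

778.5 pt

5c + 4·15 = 646.25 → 5c = 586.25 → c = 117.25 pt.
Span of 6: 6·117.25 + 5·15 = 703.5 + 75 = 778.5 pt.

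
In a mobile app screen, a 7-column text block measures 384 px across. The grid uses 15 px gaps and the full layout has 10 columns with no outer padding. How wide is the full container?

7c + 6·15 = 384 → 7c = 294 → c = 42 px.
Summing: 420 + 135 = 555 px.

555 px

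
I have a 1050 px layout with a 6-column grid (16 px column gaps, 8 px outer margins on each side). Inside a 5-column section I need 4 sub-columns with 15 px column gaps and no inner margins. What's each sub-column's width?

Outer content = 1050 − 2·8 = 1034 px.
Subtracting 5 column gaps of 16 leaves 954 for 6 columns, so c = 159 px.
Span of 5: 5·159 + 4·16 = 795 + 64 = 859 px.
4d + 3·15 = 859 → 4d = 814 → d = 203.5 px.

203.5 px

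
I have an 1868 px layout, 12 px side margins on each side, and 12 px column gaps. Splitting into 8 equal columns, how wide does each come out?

Take off 24 px of margins, leaving 1844 px.
8c + 7·12 = 1844 → 8c = 1760 → c = 220 px.

220 px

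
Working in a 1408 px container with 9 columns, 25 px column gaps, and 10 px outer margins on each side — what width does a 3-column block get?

Take off 20 px of margins, leaving 1388 px.
1388 − 8·25 = 1188; ÷9 gives c = 132 px.
Span of 3: 3·132 + 2·25 = 396 + 50 = 446 px.

446 px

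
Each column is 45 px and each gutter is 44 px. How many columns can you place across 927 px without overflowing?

10 columns

k columns need k·45 + (k−1)·44 = k·89 − 44.
k·89 − 44 ≤ 927 → k ≤ 971 / 89 ≈ 10.91, so k = 10.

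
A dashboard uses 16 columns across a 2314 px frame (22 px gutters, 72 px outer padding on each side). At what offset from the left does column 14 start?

Subtract both margins: 2314 − 2·72 = 2170 px.
16c + 15·22 = 2170 → 16c = 1840 → c = 115 px.
Each column+gutter stride is 137 px; 13 of them past the 72 px margin is 72 + 1781 = 1853 px.

1853 px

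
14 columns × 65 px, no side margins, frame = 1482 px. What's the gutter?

44 px

14·65 + 13g = 1482 → 13g = 572 → g = 44 px.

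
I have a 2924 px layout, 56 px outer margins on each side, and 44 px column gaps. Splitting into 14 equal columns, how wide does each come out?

160 px

Take off 112 px of margins, leaving 2812 px.
14c + 13·44 = 2812 → 14c = 2240 → c = 160 px.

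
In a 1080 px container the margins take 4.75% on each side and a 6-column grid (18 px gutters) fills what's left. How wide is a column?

147.9 px

Margins: 4.75% × 1080 = 51.3 px each, so content = 1080 − 102.6 = 977.4 px.
Subtracting 5 gutters of 18 leaves 887.4 for 6 columns, so c = 147.9 px.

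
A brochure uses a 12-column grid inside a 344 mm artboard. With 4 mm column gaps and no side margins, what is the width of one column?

12 columns + 11 column gaps: 12c + 11·4 = 344.
12c = 344 − 44 = 300, so c = 25 mm.

25 mm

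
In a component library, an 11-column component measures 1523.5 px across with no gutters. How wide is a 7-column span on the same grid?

969.5 px

11c = 1523.5 → c = 138.5 px.
With no gutters, 7 columns span 7·138.5 = 969.5 px.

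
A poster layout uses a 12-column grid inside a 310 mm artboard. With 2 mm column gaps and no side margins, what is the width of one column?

24 mm

12 columns + 11 column gaps: 12c + 11·2 = 310.
12c = 310 − 22 = 288, so c = 24 mm.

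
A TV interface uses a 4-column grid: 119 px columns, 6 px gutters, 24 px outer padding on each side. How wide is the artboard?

Artboard = 2·24 + 4·119 + 3·6 = 48 + 476 + 18 = 542 px.

542 px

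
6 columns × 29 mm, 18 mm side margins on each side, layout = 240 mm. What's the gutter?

Take off 36 mm of margins, leaving 204 mm.
6 columns take 6·29 = 174 mm; remaining 30 splits into 5 gutters.
g = 30 / 5 = 6 mm.

6 mm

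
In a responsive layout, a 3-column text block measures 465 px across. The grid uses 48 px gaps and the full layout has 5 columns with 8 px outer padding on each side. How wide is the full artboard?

3 columns + 2 gaps: 3c + 2·48 = 465.
3c = 465 − 96 = 369, so c = 123 px.
Adding margins, columns and gutters: 16 + 615 + 192 = 823 px.

823 px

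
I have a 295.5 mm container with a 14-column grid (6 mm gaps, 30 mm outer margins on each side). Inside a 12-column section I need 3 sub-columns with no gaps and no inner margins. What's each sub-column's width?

67 mm

Subtract both margins: 295.5 − 2·30 = 235.5 mm.
14c + 13·6 = 235.5 → 14c = 157.5 → c = 11.25 mm.
12-column span = 12·11.25 + 11·6 = 201 mm.
3d = 201 → d = 67 mm.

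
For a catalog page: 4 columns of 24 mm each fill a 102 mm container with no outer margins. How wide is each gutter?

4 columns take 4·24 = 96 mm; remaining 6 splits into 3 gutters.
g = 6 / 3 = 2 mm.

2 mm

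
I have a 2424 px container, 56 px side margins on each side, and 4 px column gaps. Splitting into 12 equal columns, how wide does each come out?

189 px

Inside the margins: 2424 − 112 = 2312 px.
12c + 11·4 = 2312 → 12c = 2268 → c = 189 px.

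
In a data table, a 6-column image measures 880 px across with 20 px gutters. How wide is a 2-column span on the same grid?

880 − 5·20 = 780; ÷6 gives c = 130 px.
2 columns plus 1 gutter: 260 + 20 = 280 px.

280 px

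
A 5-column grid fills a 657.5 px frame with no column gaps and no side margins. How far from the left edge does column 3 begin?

5c = 657.5 → c = 131.5 px.
No margin, so column 3 starts at 2·(column + gutter) = 2·131.5 = 263 px.

263 px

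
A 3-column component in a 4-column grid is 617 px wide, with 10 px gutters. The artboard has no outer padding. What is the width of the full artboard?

617 − 2·10 = 597; ÷3 gives c = 199 px.
Summing: 796 + 30 = 826 px.

826 px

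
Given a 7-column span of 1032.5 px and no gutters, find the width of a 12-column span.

With no gutters, each column is 1032.5/7 = 147.5 px.
12-column span = 12·147.5 = 1770 px.

1770 px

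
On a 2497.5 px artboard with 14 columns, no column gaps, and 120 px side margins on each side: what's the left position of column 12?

Take off 240 px of margins, leaving 2257.5 px.
With no column gaps, each column is 2257.5/14 = 161.25 px.
Each column+gutter stride is 161.25 px; 11 of them past the 120 px margin is 120 + 1773.75 = 1893.75 px.

1893.75 px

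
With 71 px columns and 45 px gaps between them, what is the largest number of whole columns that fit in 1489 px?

Each extra column adds 71 + 45 = 116 px.
(1489 + 45) / 116 = 13.22, so 13 columns fit.

13 columns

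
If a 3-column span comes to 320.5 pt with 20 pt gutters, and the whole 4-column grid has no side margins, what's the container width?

Subtracting 2 gutters of 20 leaves 280.5 for 3 columns, so c = 93.5 pt.
Summing: 374 + 60 = 434 pt.

434 pt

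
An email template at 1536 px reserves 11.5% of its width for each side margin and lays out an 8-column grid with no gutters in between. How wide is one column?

147.84 px

1536 × (1 − 2·11.5%) = 1536 × 77% = 1182.72 px for the columns.
With no gutters, each column is 1182.72/8 = 147.84 px.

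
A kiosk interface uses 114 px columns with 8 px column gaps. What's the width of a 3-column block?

3-column span = 3·114 + 2·8 = 358 px.

358 px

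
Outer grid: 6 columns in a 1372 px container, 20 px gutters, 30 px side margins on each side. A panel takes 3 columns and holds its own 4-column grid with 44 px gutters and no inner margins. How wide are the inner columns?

Outer content = 1372 − 2·30 = 1312 px.
6c + 5·20 = 1312 → 6c = 1212 → c = 202 px.
3-column span = 3·202 + 2·20 = 646 px.
Subtracting 3 gutters of 44 leaves 514 for 4 columns, so d = 128.5 px.

128.5 px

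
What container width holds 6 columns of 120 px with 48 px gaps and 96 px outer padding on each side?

Adding margins, columns and gutters: 192 + 720 + 240 = 1152 px.

1152 px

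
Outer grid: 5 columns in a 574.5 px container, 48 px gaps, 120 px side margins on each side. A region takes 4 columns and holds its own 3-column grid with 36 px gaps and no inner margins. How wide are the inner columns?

62 px

Outer content = 574.5 − 2·120 = 334.5 px.
5c + 4·48 = 334.5 → 5c = 142.5 → c = 28.5 px.
Span of 4: 4·28.5 + 3·48 = 114 + 144 = 258 px.
Subtracting 2 gaps of 36 leaves 186 for 3 columns, so d = 62 px.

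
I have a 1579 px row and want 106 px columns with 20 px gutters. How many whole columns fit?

12 columns

Each extra column adds 106 + 20 = 126 px.
(1579 + 20) / 126 = 12.69, so 12 columns fit.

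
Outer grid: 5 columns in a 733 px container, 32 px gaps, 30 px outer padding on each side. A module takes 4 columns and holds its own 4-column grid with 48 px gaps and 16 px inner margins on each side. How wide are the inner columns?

89 px

Subtract both margins: 733 − 2·30 = 673 px.
5c + 4·32 = 673 → 5c = 545 → c = 109 px.
4 columns plus 3 gaps: 436 + 96 = 532 px.
Inner content = 532 − 2·16 = 500 px.
4 columns + 3 gaps: 4d + 3·48 = 500.
4d = 500 − 144 = 356, so d = 89 px.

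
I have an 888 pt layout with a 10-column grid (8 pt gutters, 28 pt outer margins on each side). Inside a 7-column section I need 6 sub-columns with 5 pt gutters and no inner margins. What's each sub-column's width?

Subtract both margins: 888 − 2·28 = 832 pt.
832 − 9·8 = 760; ÷10 gives c = 76 pt.
Span of 7: 7·76 + 6·8 = 532 + 48 = 580 pt.
6d + 5·5 = 580 → 6d = 555 → d = 92.5 pt.

92.5 pt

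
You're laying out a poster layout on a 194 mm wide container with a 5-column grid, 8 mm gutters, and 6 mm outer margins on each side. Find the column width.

Content width = 194 − 2·6 = 182 mm.
182 − 4·8 = 150; ÷5 gives c = 30 mm.

30 mm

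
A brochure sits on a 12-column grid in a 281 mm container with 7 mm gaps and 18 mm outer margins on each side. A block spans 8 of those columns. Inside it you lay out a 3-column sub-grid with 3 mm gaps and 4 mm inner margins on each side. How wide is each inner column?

Outer content = 281 − 2·18 = 245 mm.
12c + 11·7 = 245 → 12c = 168 → c = 14 mm.
8 columns plus 7 gaps: 112 + 49 = 161 mm.
Inner content = 161 − 2·4 = 153 mm.
3d + 2·3 = 153 → 3d = 147 → d = 49 mm.

49 mm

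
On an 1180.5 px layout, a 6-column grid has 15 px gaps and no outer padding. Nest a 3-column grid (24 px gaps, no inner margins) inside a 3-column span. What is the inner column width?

178.25 px

6c + 5·15 = 1180.5 → 6c = 1105.5 → c = 184.25 px.
3 columns plus 2 gaps: 552.75 + 30 = 582.75 px.
3d + 2·24 = 582.75 → 3d = 534.75 → d = 178.25 px.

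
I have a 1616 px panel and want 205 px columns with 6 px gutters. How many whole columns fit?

7 columns

Each extra column adds 205 + 6 = 211 px.
(1616 + 6) / 211 = 7.69, so 7 columns fit.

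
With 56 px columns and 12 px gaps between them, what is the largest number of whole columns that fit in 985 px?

k columns need k·56 + (k−1)·12 = k·68 − 12.
k·68 − 12 ≤ 985 → k ≤ 997 / 68 ≈ 14.66, so k = 14.

14 columns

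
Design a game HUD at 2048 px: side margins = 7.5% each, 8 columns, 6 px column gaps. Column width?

2048 × (1 − 2·7.5%) = 2048 × 85% = 1740.8 px for the columns.
Subtracting 7 column gaps of 6 leaves 1698.8 for 8 columns, so c = 212.35 px.

212.35 px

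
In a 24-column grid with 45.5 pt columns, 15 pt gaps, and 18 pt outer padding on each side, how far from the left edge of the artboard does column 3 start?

139 pt

Before column 3: the margin + 2 columns + 2 gaps.
Offset = 18 + 2·(45.5 + 15) = 18 + 121 = 139 pt.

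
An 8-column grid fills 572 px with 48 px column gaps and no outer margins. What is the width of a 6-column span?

417 px

8 columns + 7 column gaps: 8c + 7·48 = 572.
8c = 572 − 336 = 236, so c = 29.5 px.
6 columns plus 5 column gaps: 177 + 240 = 417 px.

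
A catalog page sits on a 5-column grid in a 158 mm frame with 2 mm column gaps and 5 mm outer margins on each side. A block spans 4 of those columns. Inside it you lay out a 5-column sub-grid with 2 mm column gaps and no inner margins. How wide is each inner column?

Take off 10 mm of margins, leaving 148 mm.
Subtracting 4 column gaps of 2 leaves 140 for 5 columns, so c = 28 mm.
Span of 4: 4·28 + 3·2 = 112 + 6 = 118 mm.
118 − 4·2 = 110; ÷5 gives d = 22 mm.

22 mm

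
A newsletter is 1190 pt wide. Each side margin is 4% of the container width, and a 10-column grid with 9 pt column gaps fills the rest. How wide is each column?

101.38 pt

Each margin = 4% of 1190 = 47.6 pt; content = 1190 − 2·47.6 = 1094.8 pt.
Subtracting 9 column gaps of 9 leaves 1013.8 for 10 columns, so c = 101.38 pt.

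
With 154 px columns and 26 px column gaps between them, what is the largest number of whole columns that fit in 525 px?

k columns need k·154 + (k−1)·26 = k·180 − 26.
k·180 − 26 ≤ 525 → k ≤ 551 / 180 ≈ 3.06, so k = 3.

3 columns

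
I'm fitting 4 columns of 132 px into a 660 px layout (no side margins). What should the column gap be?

44 px

4 columns take 4·132 = 528 px; remaining 132 splits into 3 column gaps.
g = 132 / 3 = 44 px.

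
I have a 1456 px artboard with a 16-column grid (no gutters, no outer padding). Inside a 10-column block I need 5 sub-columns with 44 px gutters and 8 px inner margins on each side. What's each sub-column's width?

143.6 px

1456 / 16 = 91 px per column.
With no gutters, 10 columns span 10·91 = 910 px.
Inner content = 910 − 2·8 = 894 px.
5d + 4·44 = 894 → 5d = 718 → d = 143.6 px.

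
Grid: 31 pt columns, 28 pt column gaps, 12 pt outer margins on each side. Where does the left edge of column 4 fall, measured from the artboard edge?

189 pt

Before column 4: the margin + 3 columns + 3 column gaps.
Offset = 12 + 3·(31 + 28) = 12 + 177 = 189 pt.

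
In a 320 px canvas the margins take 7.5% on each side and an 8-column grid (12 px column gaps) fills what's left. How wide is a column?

23.5 px

Each margin = 7.5% of 320 = 24 px; content = 320 − 2·24 = 272 px.
Subtracting 7 column gaps of 12 leaves 188 for 8 columns, so c = 23.5 px.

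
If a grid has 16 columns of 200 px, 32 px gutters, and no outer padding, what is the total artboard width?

Summing: 3200 + 480 = 3680 px.

3680 px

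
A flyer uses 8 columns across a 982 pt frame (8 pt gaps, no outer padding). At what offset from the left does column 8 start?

8 columns + 7 gaps: 8c + 7·8 = 982.
8c = 982 − 56 = 926, so c = 115.75 pt.
No margin, so column 8 starts at 7·(column + gutter) = 7·123.75 = 866.25 pt.

866.25 pt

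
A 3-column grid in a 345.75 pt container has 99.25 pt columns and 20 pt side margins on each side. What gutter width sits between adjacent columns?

4 pt

Take off 40 pt of margins, leaving 305.75 pt.
3 columns take 3·99.25 = 297.75 pt; remaining 8 splits into 2 gutters.
g = 8 / 2 = 4 pt.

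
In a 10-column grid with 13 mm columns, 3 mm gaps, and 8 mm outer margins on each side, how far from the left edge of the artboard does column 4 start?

Before column 4: the margin + 3 columns + 3 gaps.
Offset = 8 + 3·(13 + 3) = 8 + 48 = 56 mm.

56 mm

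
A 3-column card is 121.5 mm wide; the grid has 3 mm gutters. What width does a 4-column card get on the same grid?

121.5 − 2·3 = 115.5; ÷3 gives c = 38.5 mm.
4 columns plus 3 gutters: 154 + 9 = 163 mm.

163 mm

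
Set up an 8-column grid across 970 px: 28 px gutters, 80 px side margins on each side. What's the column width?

76.75 px

Subtract both margins: 970 − 2·80 = 810 px.
810 − 7·28 = 614; ÷8 gives c = 76.75 px.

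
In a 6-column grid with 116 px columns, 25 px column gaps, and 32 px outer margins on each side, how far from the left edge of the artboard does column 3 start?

314 px

Before column 3: the margin + 2 columns + 2 column gaps.
Offset = 32 + 2·(116 + 25) = 32 + 282 = 314 px.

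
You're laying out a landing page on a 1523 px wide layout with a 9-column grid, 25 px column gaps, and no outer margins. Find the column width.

147 px

1523 − 8·25 = 1323; ÷9 gives c = 147 px.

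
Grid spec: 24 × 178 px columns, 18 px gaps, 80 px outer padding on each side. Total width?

4846 px

Canvas = 2·80 + 24·178 + 23·18 = 160 + 4272 + 414 = 4846 px.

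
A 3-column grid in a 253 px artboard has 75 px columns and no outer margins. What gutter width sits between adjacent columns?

14 px

Columns use 225 px, leaving 28 px across 2 gutters = 14 px each.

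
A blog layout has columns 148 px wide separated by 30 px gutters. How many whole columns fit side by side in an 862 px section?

Each extra column adds 148 + 30 = 178 px.
(862 + 30) / 178 = 5.01, so 5 columns fit.

5 columns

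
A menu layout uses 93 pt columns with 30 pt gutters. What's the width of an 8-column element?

954 pt

Span of 8: 8·93 + 7·30 = 744 + 210 = 954 pt.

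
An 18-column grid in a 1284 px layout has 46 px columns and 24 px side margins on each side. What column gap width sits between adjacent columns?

24 px

Inside the margins: 1284 − 48 = 1236 px.
Columns use 828 px, leaving 408 px across 17 column gaps = 24 px each.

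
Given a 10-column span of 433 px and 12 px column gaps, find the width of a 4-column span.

Subtracting 9 column gaps of 12 leaves 325 for 10 columns, so c = 32.5 px.
4-column span = 4·32.5 + 3·12 = 166 px.

166 px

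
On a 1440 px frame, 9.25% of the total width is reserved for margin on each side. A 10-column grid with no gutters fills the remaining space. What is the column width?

Margins: 9.25% × 1440 = 133.2 px each, so content = 1440 − 266.4 = 1173.6 px.
10c = 1173.6 → c = 117.36 px.

117.36 px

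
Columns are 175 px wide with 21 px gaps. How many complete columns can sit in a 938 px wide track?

k columns need k·175 + (k−1)·21 = k·196 − 21.
k·196 − 21 ≤ 938 → k ≤ 959 / 196 ≈ 4.89, so k = 4.

4 columns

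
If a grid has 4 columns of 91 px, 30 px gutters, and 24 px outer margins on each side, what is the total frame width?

Adding margins, columns and gutters: 48 + 364 + 90 = 502 px.

502 px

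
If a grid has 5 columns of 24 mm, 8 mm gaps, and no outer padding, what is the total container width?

Total width: 5·24 + 4·8 = 152 mm.

152 mm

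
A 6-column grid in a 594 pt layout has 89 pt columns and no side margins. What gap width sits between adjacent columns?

6 columns take 6·89 = 534 pt; remaining 60 splits into 5 gaps.
g = 60 / 5 = 12 pt.

12 pt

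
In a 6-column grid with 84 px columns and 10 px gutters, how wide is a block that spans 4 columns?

4-column span = 4·84 + 3·10 = 366 px.

366 px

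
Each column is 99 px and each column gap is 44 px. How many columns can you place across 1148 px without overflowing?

k columns need k·99 + (k−1)·44 = k·143 − 44.
k·143 − 44 ≤ 1148 → k ≤ 1192 / 143 ≈ 8.34, so k = 8.

8 columns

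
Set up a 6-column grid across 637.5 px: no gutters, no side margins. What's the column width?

106.25 px

6c = 637.5 → c = 106.25 px.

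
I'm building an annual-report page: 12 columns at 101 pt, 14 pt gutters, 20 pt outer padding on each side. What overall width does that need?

Total width: 2·20 + 12·101 + 11·14 = 1406 pt.

1406 pt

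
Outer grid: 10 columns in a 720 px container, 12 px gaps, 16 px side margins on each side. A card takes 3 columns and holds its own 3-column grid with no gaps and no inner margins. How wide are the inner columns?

Take off 32 px of margins, leaving 688 px.
Subtracting 9 gaps of 12 leaves 580 for 10 columns, so c = 58 px.
3 columns plus 2 gaps: 174 + 24 = 198 px.
3d = 198 → d = 66 px.

66 px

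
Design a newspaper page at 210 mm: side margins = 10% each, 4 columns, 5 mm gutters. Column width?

38.25 mm

Each margin = 10% of 210 = 21 mm; content = 210 − 2·21 = 168 mm.
4 columns + 3 gutters: 4c + 3·5 = 168.
4c = 168 − 15 = 153, so c = 38.25 mm.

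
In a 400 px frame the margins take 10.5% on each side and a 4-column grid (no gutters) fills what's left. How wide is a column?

79 px

400 × (1 − 2·10.5%) = 400 × 79% = 316 px for the columns.
4c = 316 → c = 79 px.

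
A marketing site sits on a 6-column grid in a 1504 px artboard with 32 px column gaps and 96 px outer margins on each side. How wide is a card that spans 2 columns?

Inside the margins: 1504 − 192 = 1312 px.
1312 − 5·32 = 1152; ÷6 gives c = 192 px.
2 columns plus 1 column gap: 384 + 32 = 416 px.

416 px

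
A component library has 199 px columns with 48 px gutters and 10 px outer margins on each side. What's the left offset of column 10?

2233 px

Each column+gutter stride is 247 px; 9 of them past the 10 px margin is 10 + 2223 = 2233 px.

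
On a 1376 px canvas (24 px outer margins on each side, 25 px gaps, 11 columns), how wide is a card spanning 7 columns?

836 px

Content width = 1376 − 2·24 = 1328 px.
11c + 10·25 = 1328 → 11c = 1078 → c = 98 px.
Span of 7: 7·98 + 6·25 = 686 + 150 = 836 px.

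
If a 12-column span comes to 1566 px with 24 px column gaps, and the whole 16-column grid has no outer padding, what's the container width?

2096 px

Subtracting 11 column gaps of 24 leaves 1302 for 12 columns, so c = 108.5 px.
Total width: 16·108.5 + 15·24 = 2096 px.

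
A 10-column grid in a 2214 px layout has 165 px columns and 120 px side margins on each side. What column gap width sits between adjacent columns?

36 px

Inside the margins: 2214 − 240 = 1974 px.
Columns use 1650 px, leaving 324 px across 9 column gaps = 36 px each.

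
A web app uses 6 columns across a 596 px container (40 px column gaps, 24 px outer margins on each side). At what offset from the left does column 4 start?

318 px

Subtract both margins: 596 − 2·24 = 548 px.
6 columns + 5 column gaps: 6c + 5·40 = 548.
6c = 548 − 200 = 348, so c = 58 px.
Column 4 starts at margin + 3·(column + gutter) = 24 + 3·98 = 318 px.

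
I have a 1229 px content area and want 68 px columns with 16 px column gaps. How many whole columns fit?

14 columns: 14·68 + 13·16 = 1160 px ≤ 1229.
15 columns: 1244 px > 1229. So 14.

14 columns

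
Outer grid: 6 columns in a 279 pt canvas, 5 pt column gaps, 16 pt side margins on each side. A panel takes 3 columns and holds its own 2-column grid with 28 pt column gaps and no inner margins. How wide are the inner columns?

Subtract both margins: 279 − 2·16 = 247 pt.
247 − 5·5 = 222; ÷6 gives c = 37 pt.
3-column span = 3·37 + 2·5 = 121 pt.
Subtracting 1 column gap of 28 leaves 93 for 2 columns, so d = 46.5 pt.

46.5 pt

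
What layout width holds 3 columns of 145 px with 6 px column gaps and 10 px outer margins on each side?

Total width: 2·10 + 3·145 + 2·6 = 467 px.

467 px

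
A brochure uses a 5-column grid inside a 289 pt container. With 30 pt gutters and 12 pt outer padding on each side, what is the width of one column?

Content width = 289 − 2·12 = 265 pt.
Subtracting 4 gutters of 30 leaves 145 for 5 columns, so c = 29 pt.

29 pt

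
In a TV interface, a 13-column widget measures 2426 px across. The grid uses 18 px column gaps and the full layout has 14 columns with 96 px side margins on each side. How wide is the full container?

2806 px

13c + 12·18 = 2426 → 13c = 2210 → c = 170 px.
Container = 2·96 + 14·170 + 13·18 = 192 + 2380 + 234 = 2806 px.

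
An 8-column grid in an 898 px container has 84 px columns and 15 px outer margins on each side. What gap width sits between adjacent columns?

Inside the margins: 898 − 30 = 868 px.
8 columns take 8·84 = 672 px; remaining 196 splits into 7 gaps.
g = 196 / 7 = 28 px.

28 px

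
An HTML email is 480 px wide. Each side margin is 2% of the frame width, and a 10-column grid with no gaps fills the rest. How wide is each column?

46.08 px

480 × (1 − 2·2%) = 480 × 96% = 460.8 px for the columns.
With no gaps, each column is 460.8/10 = 46.08 px.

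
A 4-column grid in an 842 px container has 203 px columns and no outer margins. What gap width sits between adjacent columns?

10 px

4·203 + 3g = 842 → 3g = 30 → g = 10 px.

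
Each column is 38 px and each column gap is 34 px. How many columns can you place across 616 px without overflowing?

9 columns: 9·38 + 8·34 = 614 px ≤ 616.
10 columns: 686 px > 616. So 9.

9 columns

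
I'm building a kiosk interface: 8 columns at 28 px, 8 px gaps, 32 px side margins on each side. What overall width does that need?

344 px

Adding margins, columns and gutters: 64 + 224 + 56 = 344 px.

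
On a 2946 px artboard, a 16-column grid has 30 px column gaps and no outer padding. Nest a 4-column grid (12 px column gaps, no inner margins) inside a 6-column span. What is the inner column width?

262.5 px

16 columns + 15 column gaps: 16c + 15·30 = 2946.
16c = 2946 − 450 = 2496, so c = 156 px.
Span of 6: 6·156 + 5·30 = 936 + 150 = 1086 px.
4d + 3·12 = 1086 → 4d = 1050 → d = 262.5 px.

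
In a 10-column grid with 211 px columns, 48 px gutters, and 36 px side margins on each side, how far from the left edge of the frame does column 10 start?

2367 px

Before column 10: the margin + 9 columns + 9 gutters.
Offset = 36 + 9·(211 + 48) = 36 + 2331 = 2367 px.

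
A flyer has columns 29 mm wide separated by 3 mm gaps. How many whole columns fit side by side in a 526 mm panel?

16 columns

16 columns: 16·29 + 15·3 = 509 mm ≤ 526.
17 columns: 541 mm > 526. So 16.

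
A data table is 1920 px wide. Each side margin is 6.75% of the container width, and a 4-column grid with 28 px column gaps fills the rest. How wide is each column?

Each margin = 6.75% of 1920 = 129.6 px; content = 1920 − 2·129.6 = 1660.8 px.
1660.8 − 3·28 = 1576.8; ÷4 gives c = 394.2 px.

394.2 px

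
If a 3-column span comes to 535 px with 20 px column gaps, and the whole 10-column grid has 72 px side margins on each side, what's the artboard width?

Subtracting 2 column gaps of 20 leaves 495 for 3 columns, so c = 165 px.
Adding margins, columns and gutters: 144 + 1650 + 180 = 1974 px.

1974 px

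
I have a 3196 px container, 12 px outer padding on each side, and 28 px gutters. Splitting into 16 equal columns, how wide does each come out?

Content width = 3196 − 2·12 = 3172 px.
3172 − 15·28 = 2752; ÷16 gives c = 172 px.

172 px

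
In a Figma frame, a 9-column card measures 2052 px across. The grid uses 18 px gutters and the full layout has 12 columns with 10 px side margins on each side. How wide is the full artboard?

9 columns + 8 gutters: 9c + 8·18 = 2052.
9c = 2052 − 144 = 1908, so c = 212 px.
Artboard = 2·10 + 12·212 + 11·18 = 20 + 2544 + 198 = 2762 px.

2762 px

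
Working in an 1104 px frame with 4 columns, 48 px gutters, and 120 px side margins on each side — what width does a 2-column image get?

Subtract both margins: 1104 − 2·120 = 864 px.
Subtracting 3 gutters of 48 leaves 720 for 4 columns, so c = 180 px.
2-column span = 2·180 + 1·48 = 408 px.

408 px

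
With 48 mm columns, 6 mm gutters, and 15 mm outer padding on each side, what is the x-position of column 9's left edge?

Each column+gutter stride is 54 mm; 8 of them past the 15 mm margin is 15 + 432 = 447 mm.

447 mm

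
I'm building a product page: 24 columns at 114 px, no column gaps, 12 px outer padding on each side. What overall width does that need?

2760 px

Summing: 24 + 2736 = 2760 px.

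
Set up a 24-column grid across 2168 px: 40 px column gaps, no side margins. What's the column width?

24c + 23·40 = 2168 → 24c = 1248 → c = 52 px.

52 px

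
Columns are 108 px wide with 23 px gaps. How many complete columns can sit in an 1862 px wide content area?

Each extra column adds 108 + 23 = 131 px.
(1862 + 23) / 131 = 14.39, so 14 columns fit.

14 columns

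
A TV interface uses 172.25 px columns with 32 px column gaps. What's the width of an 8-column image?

1602 px

8-column span = 8·172.25 + 7·32 = 1602 px.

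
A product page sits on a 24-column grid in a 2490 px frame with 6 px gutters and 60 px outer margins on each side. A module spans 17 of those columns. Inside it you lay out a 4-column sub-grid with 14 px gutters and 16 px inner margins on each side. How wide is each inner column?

400.75 px

Subtract both margins: 2490 − 2·60 = 2370 px.
Subtracting 23 gutters of 6 leaves 2232 for 24 columns, so c = 93 px.
Span of 17: 17·93 + 16·6 = 1581 + 96 = 1677 px.
Inner content = 1677 − 2·16 = 1645 px.
4 columns + 3 gutters: 4d + 3·14 = 1645.
4d = 1645 − 42 = 1603, so d = 400.75 px.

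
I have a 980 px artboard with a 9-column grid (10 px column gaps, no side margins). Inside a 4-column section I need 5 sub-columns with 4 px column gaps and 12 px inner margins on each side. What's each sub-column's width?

9 columns + 8 column gaps: 9c + 8·10 = 980.
9c = 980 − 80 = 900, so c = 100 px.
4 columns plus 3 column gaps: 400 + 30 = 430 px.
Inner content = 430 − 2·12 = 406 px.
5 columns + 4 column gaps: 5d + 4·4 = 406.
5d = 406 − 16 = 390, so d = 78 px.

78 px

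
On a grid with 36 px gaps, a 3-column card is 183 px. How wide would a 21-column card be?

3 columns + 2 gaps: 3c + 2·36 = 183.
3c = 183 − 72 = 111, so c = 37 px.
Span of 21: 21·37 + 20·36 = 777 + 720 = 1497 px.

1497 px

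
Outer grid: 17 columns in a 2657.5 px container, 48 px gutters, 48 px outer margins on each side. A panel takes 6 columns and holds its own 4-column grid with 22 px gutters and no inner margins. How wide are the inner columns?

Outer content = 2657.5 − 2·48 = 2561.5 px.
17 columns + 16 gutters: 17c + 16·48 = 2561.5.
17c = 2561.5 − 768 = 1793.5, so c = 105.5 px.
6 columns plus 5 gutters: 633 + 240 = 873 px.
4d + 3·22 = 873 → 4d = 807 → d = 201.75 px.

201.75 px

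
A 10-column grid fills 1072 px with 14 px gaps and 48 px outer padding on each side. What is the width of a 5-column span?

481 px

Content width = 1072 − 2·48 = 976 px.
976 − 9·14 = 850; ÷10 gives c = 85 px.
5-column span = 5·85 + 4·14 = 481 px.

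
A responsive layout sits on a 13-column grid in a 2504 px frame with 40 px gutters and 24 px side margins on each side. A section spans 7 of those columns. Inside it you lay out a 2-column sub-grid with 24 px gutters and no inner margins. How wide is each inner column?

Inside the margins: 2504 − 48 = 2456 px.
13c + 12·40 = 2456 → 13c = 1976 → c = 152 px.
Span of 7: 7·152 + 6·40 = 1064 + 240 = 1304 px.
Subtracting 1 gutter of 24 leaves 1280 for 2 columns, so d = 640 px.

640 px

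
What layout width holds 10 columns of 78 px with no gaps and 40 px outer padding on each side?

Summing: 80 + 780 = 860 px.

860 px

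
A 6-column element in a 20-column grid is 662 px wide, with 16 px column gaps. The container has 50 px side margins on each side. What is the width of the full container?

6 columns + 5 column gaps: 6c + 5·16 = 662.
6c = 662 − 80 = 582, so c = 97 px.
Container = 2·50 + 20·97 + 19·16 = 100 + 1940 + 304 = 2344 px.

2344 px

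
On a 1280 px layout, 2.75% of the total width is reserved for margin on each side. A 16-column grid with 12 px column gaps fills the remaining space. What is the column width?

64.35 px

Margins: 2.75% × 1280 = 35.2 px each, so content = 1280 − 70.4 = 1209.6 px.
16c + 15·12 = 1209.6 → 16c = 1029.6 → c = 64.35 px.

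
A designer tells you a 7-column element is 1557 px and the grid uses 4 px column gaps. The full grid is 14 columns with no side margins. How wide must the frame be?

1557 − 6·4 = 1533; ÷7 gives c = 219 px.
Total width: 14·219 + 13·4 = 3118 px.

3118 px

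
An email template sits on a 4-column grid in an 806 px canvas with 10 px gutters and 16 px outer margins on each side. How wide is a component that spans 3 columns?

578 px

Content width = 806 − 2·16 = 774 px.
4 columns + 3 gutters: 4c + 3·10 = 774.
4c = 774 − 30 = 744, so c = 186 px.
Span of 3: 3·186 + 2·10 = 558 + 20 = 578 px.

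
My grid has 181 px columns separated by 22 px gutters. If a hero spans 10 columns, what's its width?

2008 px

10 columns plus 9 gutters: 1810 + 198 = 2008 px.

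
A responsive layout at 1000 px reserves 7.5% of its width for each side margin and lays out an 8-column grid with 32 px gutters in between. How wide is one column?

Margins: 7.5% × 1000 = 75 px each, so content = 1000 − 150 = 850 px.
Subtracting 7 gutters of 32 leaves 626 for 8 columns, so c = 78.25 px.

78.25 px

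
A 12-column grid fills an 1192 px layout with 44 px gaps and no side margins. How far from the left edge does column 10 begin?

927 px

12c + 11·44 = 1192 → 12c = 708 → c = 59 px.
Each column+gutter stride is 103 px; with no margin, 9 of them is 927 px.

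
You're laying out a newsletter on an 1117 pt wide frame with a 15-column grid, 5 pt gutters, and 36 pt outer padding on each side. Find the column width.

Take off 72 pt of margins, leaving 1045 pt.
Subtracting 14 gutters of 5 leaves 975 for 15 columns, so c = 65 pt.

65 pt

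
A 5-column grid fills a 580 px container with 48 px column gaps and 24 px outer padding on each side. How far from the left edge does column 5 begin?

Subtract both margins: 580 − 2·24 = 532 px.
Subtracting 4 column gaps of 48 leaves 340 for 5 columns, so c = 68 px.
Before column 5: the margin + 4 columns + 4 column gaps.
Offset = 24 + 4·(68 + 48) = 24 + 464 = 488 px.

488 px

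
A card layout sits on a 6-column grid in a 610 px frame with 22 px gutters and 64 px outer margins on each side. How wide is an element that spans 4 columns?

314 px

Take off 128 px of margins, leaving 482 px.
6 columns + 5 gutters: 6c + 5·22 = 482.
6c = 482 − 110 = 372, so c = 62 px.
4 columns plus 3 gutters: 248 + 66 = 314 px.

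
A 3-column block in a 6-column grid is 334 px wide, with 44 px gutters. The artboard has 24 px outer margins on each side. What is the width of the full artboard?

334 − 2·44 = 246; ÷3 gives c = 82 px.
Total width: 2·24 + 6·82 + 5·44 = 760 px.

760 px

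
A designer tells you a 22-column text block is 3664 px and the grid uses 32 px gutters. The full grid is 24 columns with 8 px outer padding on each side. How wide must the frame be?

4016 px

3664 − 21·32 = 2992; ÷22 gives c = 136 px.
Total width: 2·8 + 24·136 + 23·32 = 4016 px.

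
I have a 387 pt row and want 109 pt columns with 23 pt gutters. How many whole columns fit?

Each extra column adds 109 + 23 = 132 pt.
(387 + 23) / 132 = 3.11, so 3 columns fit.

3 columns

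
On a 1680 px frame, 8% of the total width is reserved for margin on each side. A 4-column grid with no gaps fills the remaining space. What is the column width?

352.8 px

Margins: 8% × 1680 = 134.4 px each, so content = 1680 − 268.8 = 1411.2 px.
With no gaps, each column is 1411.2/4 = 352.8 px.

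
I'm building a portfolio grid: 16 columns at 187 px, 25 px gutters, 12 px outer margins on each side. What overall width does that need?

3391 px

Adding margins, columns and gutters: 24 + 2992 + 375 = 3391 px.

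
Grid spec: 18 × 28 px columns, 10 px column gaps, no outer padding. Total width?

674 px

Frame = 18·28 + 17·10 = 504 + 170 = 674 px.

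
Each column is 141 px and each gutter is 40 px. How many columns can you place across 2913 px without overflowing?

Each extra column adds 141 + 40 = 181 px.
(2913 + 40) / 181 = 16.31, so 16 columns fit.

16 columns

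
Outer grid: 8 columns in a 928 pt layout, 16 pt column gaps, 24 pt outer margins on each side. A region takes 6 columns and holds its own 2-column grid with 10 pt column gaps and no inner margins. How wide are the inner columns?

323 pt

Subtract both margins: 928 − 2·24 = 880 pt.
8 columns + 7 column gaps: 8c + 7·16 = 880.
8c = 880 − 112 = 768, so c = 96 pt.
Span of 6: 6·96 + 5·16 = 576 + 80 = 656 pt.
Subtracting 1 column gap of 10 leaves 646 for 2 columns, so d = 323 pt.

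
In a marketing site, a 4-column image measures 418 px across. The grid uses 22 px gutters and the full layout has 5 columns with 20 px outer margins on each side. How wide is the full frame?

418 − 3·22 = 352; ÷4 gives c = 88 px.
Frame = 2·20 + 5·88 + 4·22 = 40 + 440 + 88 = 568 px.

568 px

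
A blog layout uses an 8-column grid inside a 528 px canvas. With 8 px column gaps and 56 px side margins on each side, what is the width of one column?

45 px

Inside the margins: 528 − 112 = 416 px.
8c + 7·8 = 416 → 8c = 360 → c = 45 px.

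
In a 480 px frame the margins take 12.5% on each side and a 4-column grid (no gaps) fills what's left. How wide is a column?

480 × (1 − 2·12.5%) = 480 × 75% = 360 px for the columns.
360 / 4 = 90 px per column.

90 px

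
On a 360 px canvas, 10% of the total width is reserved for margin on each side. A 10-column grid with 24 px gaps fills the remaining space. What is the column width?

Each margin = 10% of 360 = 36 px; content = 360 − 2·36 = 288 px.
10 columns + 9 gaps: 10c + 9·24 = 288.
10c = 288 − 216 = 72, so c = 7.2 px.

7.2 px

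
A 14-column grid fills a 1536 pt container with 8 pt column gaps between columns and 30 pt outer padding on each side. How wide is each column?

98 pt

Subtract both margins: 1536 − 2·30 = 1476 pt.
14c + 13·8 = 1476 → 14c = 1372 → c = 98 pt.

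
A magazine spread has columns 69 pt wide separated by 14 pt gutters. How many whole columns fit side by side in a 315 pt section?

3 columns

3 columns: 3·69 + 2·14 = 235 pt ≤ 315.
4 columns: 318 pt > 315. So 3.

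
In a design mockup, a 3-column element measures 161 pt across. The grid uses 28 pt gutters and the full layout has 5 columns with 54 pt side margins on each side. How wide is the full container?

395 pt

161 − 2·28 = 105; ÷3 gives c = 35 pt.
Adding margins, columns and gutters: 108 + 175 + 112 = 395 pt.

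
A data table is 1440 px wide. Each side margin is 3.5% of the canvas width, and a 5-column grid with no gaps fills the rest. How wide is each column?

1440 × (1 − 2·3.5%) = 1440 × 93% = 1339.2 px for the columns.
With no gaps, each column is 1339.2/5 = 267.84 px.

267.84 px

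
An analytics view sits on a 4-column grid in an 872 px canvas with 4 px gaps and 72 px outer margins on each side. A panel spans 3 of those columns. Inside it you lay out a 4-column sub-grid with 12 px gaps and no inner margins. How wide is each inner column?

Subtract both margins: 872 − 2·72 = 728 px.
4 columns + 3 gaps: 4c + 3·4 = 728.
4c = 728 − 12 = 716, so c = 179 px.
Span of 3: 3·179 + 2·4 = 537 + 8 = 545 px.
545 − 3·12 = 509; ÷4 gives d = 127.25 px.

127.25 px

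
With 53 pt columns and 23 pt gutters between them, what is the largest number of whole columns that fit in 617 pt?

8 columns: 8·53 + 7·23 = 585 pt ≤ 617.
9 columns: 661 pt > 617. So 8.

8 columns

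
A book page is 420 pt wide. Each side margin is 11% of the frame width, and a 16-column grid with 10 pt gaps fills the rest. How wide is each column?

420 × (1 − 2·11%) = 420 × 78% = 327.6 pt for the columns.
16 columns + 15 gaps: 16c + 15·10 = 327.6.
16c = 327.6 − 150 = 177.6, so c = 11.1 pt.

11.1 pt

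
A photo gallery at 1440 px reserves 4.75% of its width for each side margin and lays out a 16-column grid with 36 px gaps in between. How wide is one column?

Margins: 4.75% × 1440 = 68.4 px each, so content = 1440 − 136.8 = 1303.2 px.
16c + 15·36 = 1303.2 → 16c = 763.2 → c = 47.7 px.

47.7 px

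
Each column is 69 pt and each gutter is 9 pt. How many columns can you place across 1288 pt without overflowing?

16 columns

Each extra column adds 69 + 9 = 78 pt.
(1288 + 9) / 78 = 16.63, so 16 columns fit.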